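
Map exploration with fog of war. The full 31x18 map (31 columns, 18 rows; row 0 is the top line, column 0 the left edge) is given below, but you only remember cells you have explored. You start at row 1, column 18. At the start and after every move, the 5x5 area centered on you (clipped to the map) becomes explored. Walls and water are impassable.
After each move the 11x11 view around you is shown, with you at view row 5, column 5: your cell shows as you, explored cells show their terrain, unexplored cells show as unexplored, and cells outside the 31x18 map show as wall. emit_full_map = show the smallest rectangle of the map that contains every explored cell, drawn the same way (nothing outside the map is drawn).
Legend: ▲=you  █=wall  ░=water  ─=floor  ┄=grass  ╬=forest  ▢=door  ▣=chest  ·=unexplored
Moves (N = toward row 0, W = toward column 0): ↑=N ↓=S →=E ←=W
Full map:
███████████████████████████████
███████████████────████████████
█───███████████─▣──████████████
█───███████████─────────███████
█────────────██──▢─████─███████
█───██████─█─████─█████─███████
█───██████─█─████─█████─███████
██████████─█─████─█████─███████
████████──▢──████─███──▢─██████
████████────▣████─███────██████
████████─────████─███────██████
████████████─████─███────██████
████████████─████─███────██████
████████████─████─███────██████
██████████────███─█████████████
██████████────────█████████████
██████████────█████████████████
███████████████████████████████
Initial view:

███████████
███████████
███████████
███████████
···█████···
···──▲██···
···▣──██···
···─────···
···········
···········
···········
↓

███████████
███████████
███████████
···█████···
···───██···
···▣─▲██···
···─────···
···─▢─██···
···········
···········
···········

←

███████████
███████████
███████████
···██████··
···────██··
···─▣▲─██··
···──────··
···──▢─██··
···········
···········
···········

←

███████████
███████████
███████████
···███████·
···█────██·
···█─▲──██·
···█──────·
···█──▢─██·
···········
···········
···········

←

███████████
███████████
███████████
···████████
···██────██
···██▲▣──██
···██──────
···██──▢─██
···········
···········
···········

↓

███████████
███████████
···████████
···██────██
···██─▣──██
···██▲─────
···██──▢─██
···████─···
···········
···········
···········

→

███████████
███████████
··████████·
··██────██·
··██─▣──██·
··██─▲────·
··██──▢─██·
··████─█···
···········
···········
···········

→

███████████
███████████
·████████··
·██────██··
·██─▣──██··
·██──▲───··
·██──▢─██··
·████─██···
···········
···········
···········

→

███████████
███████████
████████···
██────██···
██─▣──██···
██───▲──···
██──▢─██···
████─███···
···········
···········
···········

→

███████████
███████████
███████····
█────███···
█─▣──███···
█────▲──···
█──▢─███···
███─████···
···········
···········
···········

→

███████████
███████████
██████·····
────████···
─▣──████···
─────▲──···
──▢─████···
██─█████···
···········
···········
···········

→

███████████
███████████
█████······
───█████···
▣──█████···
─────▲──···
─▢─████─···
█─█████─···
···········
···········
···········

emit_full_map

████████···
██────█████
██─▣──█████
██──────▲──
██──▢─████─
████─█████─

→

███████████
███████████
████·······
──██████···
──██████···
─────▲─█···
▢─████─█···
─█████─█···
···········
···········
···········

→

███████████
███████████
███········
─███████···
─███████···
─────▲██···
─████─██···
█████─██···
···········
···········
···········

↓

███████████
███········
─███████···
─███████···
──────██···
─████▲██···
█████─██···
···██─██···
···········
···········
···········

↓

███········
─███████···
─███████···
──────██···
─████─██···
█████▲██···
···██─██···
···██─██···
···········
···········
···········

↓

─███████···
─███████···
──────██···
─████─██···
█████─██···
···██▲██···
···██─██···
···──▢─█···
···········
···········
···········

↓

─███████···
──────██···
─████─██···
█████─██···
···██─██···
···██▲██···
···──▢─█···
···────█···
···········
···········
···········

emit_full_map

████████·····
██────███████
██─▣──███████
██─────────██
██──▢─████─██
████─█████─██
········██─██
········██▲██
········──▢─█
········────█

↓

──────██···
─████─██···
█████─██···
···██─██···
···██─██···
···──▲─█···
···────█···
···────█···
···········
···········
···········

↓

─████─██···
█████─██···
···██─██···
···██─██···
···──▢─█···
···──▲─█···
···────█···
···────█···
···········
···········
···········

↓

█████─██···
···██─██···
···██─██···
···──▢─█···
···────█···
···──▲─█···
···────█···
···────█···
···········
···········
···········

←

─█████─██··
····██─██··
····██─██··
···█──▢─█··
···█────█··
···█─▲──█··
···█────█··
···█────█··
···········
···········
···········

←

█─█████─██·
·····██─██·
·····██─██·
···██──▢─█·
···██────█·
···██▲───█·
···██────█·
···██────█·
···········
···········
···········

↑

─▢─████─██·
█─█████─██·
·····██─██·
···████─██·
···██──▢─█·
···██▲───█·
···██────█·
···██────█·
···██────█·
···········
···········

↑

────────██·
─▢─████─██·
█─█████─██·
···████─██·
···████─██·
···██▲─▢─█·
···██────█·
···██────█·
···██────█·
···██────█·
···········

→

───────██··
▢─████─██··
─█████─██··
··████─██··
··████─██··
··██─▲▢─█··
··██────█··
··██────█··
··██────█··
··██────█··
···········

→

──────██···
─████─██···
█████─██···
·████─██···
·████─██···
·██──▲─█···
·██────█···
·██────█···
·██────█···
·██────█···
···········

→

─────██····
████─██····
████─██····
████─███···
████─███···
██──▢▲██···
██────██···
██────██···
██────█····
██────█····
···········

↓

████─██····
████─██····
████─███···
████─███···
██──▢─██···
██───▲██···
██────██···
██────██···
██────█····
···········
···········

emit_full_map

████████······
██────███████·
██─▣──███████·
██─────────██·
██──▢─████─██·
████─█████─██·
······████─███
······████─███
······██──▢─██
······██───▲██
······██────██
······██────██
······██────█·

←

─████─██···
█████─██···
·████─███··
·████─███··
·██──▢─██··
·██──▲─██··
·██────██··
·██────██··
·██────█···
···········
···········

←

▢─████─██··
─█████─██··
··████─███·
··████─███·
··██──▢─██·
··██─▲──██·
··██────██·
··██────██·
··██────█··
···········
···········

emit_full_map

████████······
██────███████·
██─▣──███████·
██─────────██·
██──▢─████─██·
████─█████─██·
······████─███
······████─███
······██──▢─██
······██─▲──██
······██────██
······██────██
······██────█·


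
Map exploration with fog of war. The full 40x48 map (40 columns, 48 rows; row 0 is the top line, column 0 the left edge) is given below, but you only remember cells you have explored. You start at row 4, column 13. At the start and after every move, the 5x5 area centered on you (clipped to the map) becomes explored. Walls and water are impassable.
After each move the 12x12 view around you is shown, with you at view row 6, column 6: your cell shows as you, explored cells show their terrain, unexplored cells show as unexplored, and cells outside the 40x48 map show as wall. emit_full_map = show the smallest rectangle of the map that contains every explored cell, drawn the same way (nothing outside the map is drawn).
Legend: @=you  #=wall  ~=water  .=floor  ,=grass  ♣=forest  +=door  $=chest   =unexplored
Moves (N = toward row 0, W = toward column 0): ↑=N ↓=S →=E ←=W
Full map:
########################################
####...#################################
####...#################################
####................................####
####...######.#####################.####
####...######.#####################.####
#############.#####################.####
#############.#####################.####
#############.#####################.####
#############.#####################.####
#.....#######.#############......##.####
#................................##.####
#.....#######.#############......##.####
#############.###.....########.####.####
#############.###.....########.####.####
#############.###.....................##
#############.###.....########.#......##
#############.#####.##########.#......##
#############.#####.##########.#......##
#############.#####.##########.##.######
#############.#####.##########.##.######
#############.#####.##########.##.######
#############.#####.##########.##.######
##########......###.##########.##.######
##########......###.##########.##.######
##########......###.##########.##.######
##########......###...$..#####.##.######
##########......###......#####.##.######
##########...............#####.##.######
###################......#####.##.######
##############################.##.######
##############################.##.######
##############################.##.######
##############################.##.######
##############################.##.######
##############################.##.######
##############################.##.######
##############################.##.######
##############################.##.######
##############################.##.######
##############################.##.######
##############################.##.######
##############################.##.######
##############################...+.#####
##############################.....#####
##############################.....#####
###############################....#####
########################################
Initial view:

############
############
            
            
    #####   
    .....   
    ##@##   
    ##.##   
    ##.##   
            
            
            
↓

############
            
            
    #####   
    .....   
    ##.##   
    ##@##   
    ##.##   
    ##.##   
            
            
            

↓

            
            
    #####   
    .....   
    ##.##   
    ##.##   
    ##@##   
    ##.##   
    ##.##   
            
            
            

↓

            
    #####   
    .....   
    ##.##   
    ##.##   
    ##.##   
    ##@##   
    ##.##   
    ##.##   
            
            
            

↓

    #####   
    .....   
    ##.##   
    ##.##   
    ##.##   
    ##.##   
    ##@##   
    ##.##   
    ##.##   
            
            
            

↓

    .....   
    ##.##   
    ##.##   
    ##.##   
    ##.##   
    ##.##   
    ##@##   
    ##.##   
    .....   
            
            
            

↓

    ##.##   
    ##.##   
    ##.##   
    ##.##   
    ##.##   
    ##.##   
    ##@##   
    .....   
    ##.##   
            
            
            

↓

    ##.##   
    ##.##   
    ##.##   
    ##.##   
    ##.##   
    ##.##   
    ..@..   
    ##.##   
    ##.##   
            
            
            

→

   ##.##    
   ##.##    
   ##.##    
   ##.##    
   ##.###   
   ##.###   
   ...@..   
   ##.###   
   ##.###   
            
            
            

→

  ##.##     
  ##.##     
  ##.##     
  ##.##     
  ##.####   
  ##.####   
  ....@..   
  ##.####   
  ##.###.   
            
            
            

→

 ##.##      
 ##.##      
 ##.##      
 ##.##      
 ##.#####   
 ##.#####   
 .....@..   
 ##.#####   
 ##.###..   
            
            
            

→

##.##       
##.##       
##.##       
##.##       
##.######   
##.######   
......@..   
##.######   
##.###...   
            
            
            

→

#.##        
#.##        
#.##        
#.##        
#.#######   
#.#######   
......@..   
#.#######   
#.###....   
            
            
            

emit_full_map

#####     
.....     
##.##     
##.##     
##.##     
##.##     
##.##     
##.#######
##.#######
.......@..
##.#######
##.###....

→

.##         
.##         
.##         
.##         
.########   
.########   
......@..   
.########   
.###.....   
            
            
            

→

##          
##          
##          
##          
#########   
#########   
......@..   
#########   
###.....#   
            
            
            

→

#           
#           
#           
#           
#########   
#########   
......@..   
#########   
##.....##   
            
            
            

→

            
            
            
            
#########   
#########   
......@..   
#########   
#.....###   
            
            
            

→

            
            
            
            
#########   
#########   
......@..   
#########   
.....####   
            
            
            

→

            
            
            
            
#########   
#########   
......@..   
#########   
....#####   
            
            
            

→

            
            
            
            
#########   
########.   
......@..   
########.   
...######   
            
            
            

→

            
            
            
            
#########   
#######..   
......@..   
#######..   
..#######   
            
            
            

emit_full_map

#####             
.....             
##.##             
##.##             
##.##             
##.##             
##.##             
##.###############
##.#############..
...............@..
##.#############..
##.###.....#######


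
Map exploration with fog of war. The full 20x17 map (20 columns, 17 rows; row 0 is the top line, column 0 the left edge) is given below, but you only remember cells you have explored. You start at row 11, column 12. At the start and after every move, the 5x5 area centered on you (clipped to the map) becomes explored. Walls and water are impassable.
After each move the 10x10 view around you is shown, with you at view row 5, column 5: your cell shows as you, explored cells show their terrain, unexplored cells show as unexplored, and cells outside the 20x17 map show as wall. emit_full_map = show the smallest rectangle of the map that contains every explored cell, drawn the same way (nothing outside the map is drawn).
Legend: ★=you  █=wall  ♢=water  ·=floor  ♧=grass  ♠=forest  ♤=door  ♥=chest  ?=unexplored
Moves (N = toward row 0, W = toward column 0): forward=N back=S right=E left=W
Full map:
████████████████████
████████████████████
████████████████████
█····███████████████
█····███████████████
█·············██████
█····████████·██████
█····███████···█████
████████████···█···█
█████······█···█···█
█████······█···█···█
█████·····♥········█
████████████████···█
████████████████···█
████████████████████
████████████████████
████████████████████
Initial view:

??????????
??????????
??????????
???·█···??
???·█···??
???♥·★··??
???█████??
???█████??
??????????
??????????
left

??????????
??????????
??????????
???··█···?
???··█···?
???·♥★···?
???██████?
???██████?
??????????
??????????

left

??????????
??????????
??????????
???···█···
???···█···
???··★····
???███████
???███████
??????????
??????????

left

??????????
??????????
??????????
???····█··
???····█··
???··★♥···
???███████
???███████
??????????
??????????

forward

??????????
??????????
??????????
???█████??
???····█··
???··★·█··
???···♥···
???███████
???███████
??????????

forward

??????????
??????????
??????????
???█████??
???█████??
???··★·█··
???····█··
???···♥···
???███████
???███████

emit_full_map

█████???
█████???
··★·█···
····█···
···♥····
████████
████████

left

??????????
??????????
??????????
???██████?
???██████?
???··★··█·
???·····█·
???····♥··
????██████
????██████

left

??????????
??????????
??????????
???███████
???███████
???··★···█
???······█
???·····♥·
?????█████
?????█████

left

??????????
??????????
??????????
???·██████
???███████
???█·★····
???█······
???█·····♥
??????████
??????████

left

??????????
??????????
??????????
???··█████
???███████
???██★····
???██·····
???██·····
???????███
???????███

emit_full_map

··███████???
█████████???
██★·····█···
██······█···
██·····♥····
????████████
????████████

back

??????????
??????????
???··█████
???███████
???██·····
???██★····
???██·····
???███████
???????███
??????????

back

??????????
???··█████
???███████
???██·····
???██·····
???██★····
???███████
???███████
??????????
??????????

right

??????????
??··██████
??████████
??██······
??██······
??██·★···♥
??████████
??████████
??????????
??????????

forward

??????????
??????????
??··██████
??████████
??██······
??██·★····
??██·····♥
??████████
??████████
??????????

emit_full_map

··███████???
█████████???
██······█···
██·★····█···
██·····♥····
████████████
████████████

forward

??????????
??????????
??????????
??··██████
??████████
??██·★····
??██······
??██·····♥
??████████
??████████

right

??????????
??????????
??????????
?··███████
?█████████
?██··★···█
?██······█
?██·····♥·
?█████████
?█████████

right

??????????
??????????
??????????
··███████?
█████████?
██···★··█·
██······█·
██·····♥··
██████████
██████████

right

??????????
??????????
??????????
·███████??
████████??
█····★·█··
█······█··
█·····♥···
██████████
██████████

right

??????????
??????????
??????????
███████·??
███████·??
·····★█···
······█···
·····♥····
██████████
██████████

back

??????????
??????????
███████·??
███████·??
······█···
·····★█···
·····♥····
██████████
██████████
??????????

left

??????????
??????????
·███████·?
████████·?
█······█··
█····★·█··
█·····♥···
██████████
██████████
??????????

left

??????????
??????????
··███████·
█████████·
██······█·
██···★··█·
██·····♥··
██████████
██████████
??????????

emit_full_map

··███████·??
█████████·??
██······█···
██···★··█···
██·····♥····
████████████
████████████

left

??????????
??????????
?··███████
?█████████
?██······█
?██··★···█
?██·····♥·
?█████████
?█████████
??????????

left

??????????
??????????
??··██████
??████████
??██······
??██·★····
??██·····♥
??████████
??████████
??????????

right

??????????
??????????
?··███████
?█████████
?██······█
?██··★···█
?██·····♥·
?█████████
?█████████
??????????

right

??????????
??????????
··███████·
█████████·
██······█·
██···★··█·
██·····♥··
██████████
██████████
??????????

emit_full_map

··███████·??
█████████·??
██······█···
██···★··█···
██·····♥····
████████████
████████████

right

??????????
??????????
·███████·?
████████·?
█······█··
█····★·█··
█·····♥···
██████████
██████████
??????????

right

??????????
??????????
███████·??
███████·??
······█···
·····★█···
·····♥····
██████████
██████████
??????????

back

??????????
███████·??
███████·??
······█···
······█···
·····★····
██████████
██████████
??????????
??????????

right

??????????
██████·???
██████·???
·····█···?
·····█···?
····♥★···?
█████████?
█████████?
??????????
??????????

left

??????????
███████·??
███████·??
······█···
······█···
·····★····
██████████
██████████
??????????
??????????

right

??????????
██████·???
██████·???
·····█···?
·····█···?
····♥★···?
█████████?
█████████?
??????????
??????????

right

??????????
█████·????
█████·????
····█···??
····█···??
···♥·★··??
████████??
████████??
??????????
??????????

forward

??????????
??????????
█████·????
█████···??
····█···??
····█★··??
···♥····??
████████??
████████??
??????????

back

??????????
█████·????
█████···??
····█···??
····█···??
···♥·★··??
████████??
████████??
??????????
??????????

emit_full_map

··███████·??
█████████···
██······█···
██······█···
██·····♥·★··
████████████
████████████


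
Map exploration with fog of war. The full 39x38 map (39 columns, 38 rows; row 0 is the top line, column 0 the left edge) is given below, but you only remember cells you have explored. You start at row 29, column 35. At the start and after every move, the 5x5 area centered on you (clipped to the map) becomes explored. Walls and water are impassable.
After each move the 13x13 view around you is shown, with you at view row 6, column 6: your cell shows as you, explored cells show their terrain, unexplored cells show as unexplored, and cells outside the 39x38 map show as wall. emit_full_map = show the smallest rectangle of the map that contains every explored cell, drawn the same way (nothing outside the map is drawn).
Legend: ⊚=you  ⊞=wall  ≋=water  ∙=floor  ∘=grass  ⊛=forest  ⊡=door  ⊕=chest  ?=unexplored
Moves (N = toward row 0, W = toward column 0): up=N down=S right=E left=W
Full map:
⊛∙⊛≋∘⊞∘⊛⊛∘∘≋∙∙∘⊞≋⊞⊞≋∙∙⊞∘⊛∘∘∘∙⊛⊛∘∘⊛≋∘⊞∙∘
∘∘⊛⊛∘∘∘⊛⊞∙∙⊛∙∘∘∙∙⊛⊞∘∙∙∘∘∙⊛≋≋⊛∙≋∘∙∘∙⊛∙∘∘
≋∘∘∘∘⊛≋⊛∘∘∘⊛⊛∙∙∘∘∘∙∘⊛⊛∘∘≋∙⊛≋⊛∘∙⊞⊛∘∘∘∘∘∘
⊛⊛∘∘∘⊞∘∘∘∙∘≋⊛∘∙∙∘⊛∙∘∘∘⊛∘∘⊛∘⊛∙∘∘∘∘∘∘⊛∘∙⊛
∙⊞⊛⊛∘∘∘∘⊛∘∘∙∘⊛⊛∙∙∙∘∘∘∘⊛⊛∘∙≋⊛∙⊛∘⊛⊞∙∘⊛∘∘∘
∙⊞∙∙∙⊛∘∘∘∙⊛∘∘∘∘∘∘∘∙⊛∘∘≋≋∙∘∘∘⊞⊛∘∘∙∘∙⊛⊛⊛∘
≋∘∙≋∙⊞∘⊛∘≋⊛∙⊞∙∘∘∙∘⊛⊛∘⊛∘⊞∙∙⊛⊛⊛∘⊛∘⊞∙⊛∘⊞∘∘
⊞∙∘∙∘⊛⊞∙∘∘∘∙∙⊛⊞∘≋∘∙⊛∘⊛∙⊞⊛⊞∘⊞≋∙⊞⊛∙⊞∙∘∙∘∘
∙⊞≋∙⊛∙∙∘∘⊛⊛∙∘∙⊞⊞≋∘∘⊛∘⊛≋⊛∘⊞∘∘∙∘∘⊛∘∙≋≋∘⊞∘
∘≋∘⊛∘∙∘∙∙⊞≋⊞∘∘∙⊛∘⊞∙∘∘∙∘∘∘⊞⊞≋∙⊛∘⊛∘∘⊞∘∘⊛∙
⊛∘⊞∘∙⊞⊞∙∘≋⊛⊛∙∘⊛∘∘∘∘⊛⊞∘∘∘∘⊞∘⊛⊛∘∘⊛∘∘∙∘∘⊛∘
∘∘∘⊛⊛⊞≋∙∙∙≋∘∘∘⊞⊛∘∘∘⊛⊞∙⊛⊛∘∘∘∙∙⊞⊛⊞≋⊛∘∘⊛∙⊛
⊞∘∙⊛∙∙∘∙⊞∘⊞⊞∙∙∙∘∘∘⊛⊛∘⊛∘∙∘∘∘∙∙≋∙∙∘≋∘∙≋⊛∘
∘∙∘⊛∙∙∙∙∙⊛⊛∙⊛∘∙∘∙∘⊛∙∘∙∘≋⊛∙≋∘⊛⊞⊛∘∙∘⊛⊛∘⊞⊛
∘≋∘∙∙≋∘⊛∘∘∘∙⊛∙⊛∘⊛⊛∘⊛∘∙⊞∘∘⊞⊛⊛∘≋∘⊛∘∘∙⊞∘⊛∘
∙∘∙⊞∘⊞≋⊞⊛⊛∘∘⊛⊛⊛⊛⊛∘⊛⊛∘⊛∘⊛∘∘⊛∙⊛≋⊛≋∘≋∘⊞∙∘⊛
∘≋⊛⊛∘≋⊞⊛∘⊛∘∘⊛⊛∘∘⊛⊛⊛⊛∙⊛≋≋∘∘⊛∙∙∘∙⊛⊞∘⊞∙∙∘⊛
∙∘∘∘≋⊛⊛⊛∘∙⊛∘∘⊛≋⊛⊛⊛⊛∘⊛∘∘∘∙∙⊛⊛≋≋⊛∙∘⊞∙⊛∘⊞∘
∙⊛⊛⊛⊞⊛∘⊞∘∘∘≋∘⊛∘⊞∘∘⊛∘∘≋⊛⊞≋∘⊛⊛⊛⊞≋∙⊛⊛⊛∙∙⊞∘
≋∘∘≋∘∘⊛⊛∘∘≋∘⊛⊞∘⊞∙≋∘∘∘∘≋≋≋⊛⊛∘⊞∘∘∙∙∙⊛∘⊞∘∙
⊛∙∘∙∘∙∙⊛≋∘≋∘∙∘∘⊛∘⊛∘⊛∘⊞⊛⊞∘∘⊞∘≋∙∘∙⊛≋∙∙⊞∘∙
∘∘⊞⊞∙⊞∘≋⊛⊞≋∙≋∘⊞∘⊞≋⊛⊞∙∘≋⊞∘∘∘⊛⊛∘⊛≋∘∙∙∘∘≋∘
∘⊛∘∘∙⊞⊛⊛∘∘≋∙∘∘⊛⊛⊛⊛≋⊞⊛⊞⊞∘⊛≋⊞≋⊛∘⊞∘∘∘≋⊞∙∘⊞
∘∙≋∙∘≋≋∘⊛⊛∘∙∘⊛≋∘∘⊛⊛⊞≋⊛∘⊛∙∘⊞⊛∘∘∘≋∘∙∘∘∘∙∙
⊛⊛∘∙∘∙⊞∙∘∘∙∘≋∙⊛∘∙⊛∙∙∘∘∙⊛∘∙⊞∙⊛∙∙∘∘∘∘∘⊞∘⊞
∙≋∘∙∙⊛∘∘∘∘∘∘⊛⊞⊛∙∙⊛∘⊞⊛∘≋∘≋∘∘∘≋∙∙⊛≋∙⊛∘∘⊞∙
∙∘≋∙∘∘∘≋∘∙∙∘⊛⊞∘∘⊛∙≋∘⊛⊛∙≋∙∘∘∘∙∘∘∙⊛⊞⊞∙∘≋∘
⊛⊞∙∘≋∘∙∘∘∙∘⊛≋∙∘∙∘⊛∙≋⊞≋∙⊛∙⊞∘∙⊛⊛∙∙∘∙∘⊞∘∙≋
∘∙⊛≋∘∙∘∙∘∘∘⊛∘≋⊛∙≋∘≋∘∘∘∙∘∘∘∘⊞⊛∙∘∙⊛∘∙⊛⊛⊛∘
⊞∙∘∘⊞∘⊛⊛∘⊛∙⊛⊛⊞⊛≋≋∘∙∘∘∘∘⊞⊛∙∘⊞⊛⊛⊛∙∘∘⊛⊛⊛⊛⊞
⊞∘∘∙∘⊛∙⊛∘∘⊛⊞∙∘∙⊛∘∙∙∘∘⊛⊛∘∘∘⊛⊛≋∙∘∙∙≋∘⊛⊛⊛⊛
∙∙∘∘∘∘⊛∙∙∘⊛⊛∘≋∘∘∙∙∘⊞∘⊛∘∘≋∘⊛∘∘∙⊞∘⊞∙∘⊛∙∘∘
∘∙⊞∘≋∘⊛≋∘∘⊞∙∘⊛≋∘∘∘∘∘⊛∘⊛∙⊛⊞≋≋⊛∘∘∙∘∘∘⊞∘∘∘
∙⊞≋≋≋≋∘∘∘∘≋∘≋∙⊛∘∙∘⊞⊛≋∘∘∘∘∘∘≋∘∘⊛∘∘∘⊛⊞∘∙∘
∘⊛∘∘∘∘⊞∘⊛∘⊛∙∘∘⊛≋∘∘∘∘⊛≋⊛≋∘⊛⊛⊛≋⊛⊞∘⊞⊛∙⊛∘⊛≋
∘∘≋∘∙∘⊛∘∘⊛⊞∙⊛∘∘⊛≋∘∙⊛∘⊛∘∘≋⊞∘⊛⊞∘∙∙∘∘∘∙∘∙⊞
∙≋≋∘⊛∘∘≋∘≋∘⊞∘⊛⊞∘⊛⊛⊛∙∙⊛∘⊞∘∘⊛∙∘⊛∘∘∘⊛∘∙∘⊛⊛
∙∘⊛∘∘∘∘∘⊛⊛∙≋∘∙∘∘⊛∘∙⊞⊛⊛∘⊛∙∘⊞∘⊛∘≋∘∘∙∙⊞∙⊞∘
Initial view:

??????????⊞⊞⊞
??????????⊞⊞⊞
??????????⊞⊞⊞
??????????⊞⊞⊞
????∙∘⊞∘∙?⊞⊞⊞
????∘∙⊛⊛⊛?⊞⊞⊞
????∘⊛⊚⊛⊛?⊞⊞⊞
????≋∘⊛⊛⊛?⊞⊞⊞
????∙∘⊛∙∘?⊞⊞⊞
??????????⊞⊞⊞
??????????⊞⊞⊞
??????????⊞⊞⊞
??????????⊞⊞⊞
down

??????????⊞⊞⊞
??????????⊞⊞⊞
??????????⊞⊞⊞
????∙∘⊞∘∙?⊞⊞⊞
????∘∙⊛⊛⊛?⊞⊞⊞
????∘⊛⊛⊛⊛?⊞⊞⊞
????≋∘⊚⊛⊛?⊞⊞⊞
????∙∘⊛∙∘?⊞⊞⊞
????∘∘⊞∘∘?⊞⊞⊞
??????????⊞⊞⊞
??????????⊞⊞⊞
??????????⊞⊞⊞
??????????⊞⊞⊞

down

??????????⊞⊞⊞
??????????⊞⊞⊞
????∙∘⊞∘∙?⊞⊞⊞
????∘∙⊛⊛⊛?⊞⊞⊞
????∘⊛⊛⊛⊛?⊞⊞⊞
????≋∘⊛⊛⊛?⊞⊞⊞
????∙∘⊚∙∘?⊞⊞⊞
????∘∘⊞∘∘?⊞⊞⊞
????∘⊛⊞∘∙?⊞⊞⊞
??????????⊞⊞⊞
??????????⊞⊞⊞
??????????⊞⊞⊞
??????????⊞⊞⊞

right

?????????⊞⊞⊞⊞
?????????⊞⊞⊞⊞
???∙∘⊞∘∙?⊞⊞⊞⊞
???∘∙⊛⊛⊛?⊞⊞⊞⊞
???∘⊛⊛⊛⊛⊞⊞⊞⊞⊞
???≋∘⊛⊛⊛⊛⊞⊞⊞⊞
???∙∘⊛⊚∘∘⊞⊞⊞⊞
???∘∘⊞∘∘∘⊞⊞⊞⊞
???∘⊛⊞∘∙∘⊞⊞⊞⊞
?????????⊞⊞⊞⊞
?????????⊞⊞⊞⊞
?????????⊞⊞⊞⊞
?????????⊞⊞⊞⊞

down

?????????⊞⊞⊞⊞
???∙∘⊞∘∙?⊞⊞⊞⊞
???∘∙⊛⊛⊛?⊞⊞⊞⊞
???∘⊛⊛⊛⊛⊞⊞⊞⊞⊞
???≋∘⊛⊛⊛⊛⊞⊞⊞⊞
???∙∘⊛∙∘∘⊞⊞⊞⊞
???∘∘⊞⊚∘∘⊞⊞⊞⊞
???∘⊛⊞∘∙∘⊞⊞⊞⊞
????∙⊛∘⊛≋⊞⊞⊞⊞
?????????⊞⊞⊞⊞
?????????⊞⊞⊞⊞
?????????⊞⊞⊞⊞
⊞⊞⊞⊞⊞⊞⊞⊞⊞⊞⊞⊞⊞

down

???∙∘⊞∘∙?⊞⊞⊞⊞
???∘∙⊛⊛⊛?⊞⊞⊞⊞
???∘⊛⊛⊛⊛⊞⊞⊞⊞⊞
???≋∘⊛⊛⊛⊛⊞⊞⊞⊞
???∙∘⊛∙∘∘⊞⊞⊞⊞
???∘∘⊞∘∘∘⊞⊞⊞⊞
???∘⊛⊞⊚∙∘⊞⊞⊞⊞
????∙⊛∘⊛≋⊞⊞⊞⊞
????∘∙∘∙⊞⊞⊞⊞⊞
?????????⊞⊞⊞⊞
?????????⊞⊞⊞⊞
⊞⊞⊞⊞⊞⊞⊞⊞⊞⊞⊞⊞⊞
⊞⊞⊞⊞⊞⊞⊞⊞⊞⊞⊞⊞⊞

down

???∘∙⊛⊛⊛?⊞⊞⊞⊞
???∘⊛⊛⊛⊛⊞⊞⊞⊞⊞
???≋∘⊛⊛⊛⊛⊞⊞⊞⊞
???∙∘⊛∙∘∘⊞⊞⊞⊞
???∘∘⊞∘∘∘⊞⊞⊞⊞
???∘⊛⊞∘∙∘⊞⊞⊞⊞
????∙⊛⊚⊛≋⊞⊞⊞⊞
????∘∙∘∙⊞⊞⊞⊞⊞
????∘∙∘⊛⊛⊞⊞⊞⊞
?????????⊞⊞⊞⊞
⊞⊞⊞⊞⊞⊞⊞⊞⊞⊞⊞⊞⊞
⊞⊞⊞⊞⊞⊞⊞⊞⊞⊞⊞⊞⊞
⊞⊞⊞⊞⊞⊞⊞⊞⊞⊞⊞⊞⊞

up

???∙∘⊞∘∙?⊞⊞⊞⊞
???∘∙⊛⊛⊛?⊞⊞⊞⊞
???∘⊛⊛⊛⊛⊞⊞⊞⊞⊞
???≋∘⊛⊛⊛⊛⊞⊞⊞⊞
???∙∘⊛∙∘∘⊞⊞⊞⊞
???∘∘⊞∘∘∘⊞⊞⊞⊞
???∘⊛⊞⊚∙∘⊞⊞⊞⊞
????∙⊛∘⊛≋⊞⊞⊞⊞
????∘∙∘∙⊞⊞⊞⊞⊞
????∘∙∘⊛⊛⊞⊞⊞⊞
?????????⊞⊞⊞⊞
⊞⊞⊞⊞⊞⊞⊞⊞⊞⊞⊞⊞⊞
⊞⊞⊞⊞⊞⊞⊞⊞⊞⊞⊞⊞⊞

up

?????????⊞⊞⊞⊞
???∙∘⊞∘∙?⊞⊞⊞⊞
???∘∙⊛⊛⊛?⊞⊞⊞⊞
???∘⊛⊛⊛⊛⊞⊞⊞⊞⊞
???≋∘⊛⊛⊛⊛⊞⊞⊞⊞
???∙∘⊛∙∘∘⊞⊞⊞⊞
???∘∘⊞⊚∘∘⊞⊞⊞⊞
???∘⊛⊞∘∙∘⊞⊞⊞⊞
????∙⊛∘⊛≋⊞⊞⊞⊞
????∘∙∘∙⊞⊞⊞⊞⊞
????∘∙∘⊛⊛⊞⊞⊞⊞
?????????⊞⊞⊞⊞
⊞⊞⊞⊞⊞⊞⊞⊞⊞⊞⊞⊞⊞

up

?????????⊞⊞⊞⊞
?????????⊞⊞⊞⊞
???∙∘⊞∘∙?⊞⊞⊞⊞
???∘∙⊛⊛⊛?⊞⊞⊞⊞
???∘⊛⊛⊛⊛⊞⊞⊞⊞⊞
???≋∘⊛⊛⊛⊛⊞⊞⊞⊞
???∙∘⊛⊚∘∘⊞⊞⊞⊞
???∘∘⊞∘∘∘⊞⊞⊞⊞
???∘⊛⊞∘∙∘⊞⊞⊞⊞
????∙⊛∘⊛≋⊞⊞⊞⊞
????∘∙∘∙⊞⊞⊞⊞⊞
????∘∙∘⊛⊛⊞⊞⊞⊞
?????????⊞⊞⊞⊞

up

?????????⊞⊞⊞⊞
?????????⊞⊞⊞⊞
?????????⊞⊞⊞⊞
???∙∘⊞∘∙?⊞⊞⊞⊞
???∘∙⊛⊛⊛∘⊞⊞⊞⊞
???∘⊛⊛⊛⊛⊞⊞⊞⊞⊞
???≋∘⊛⊚⊛⊛⊞⊞⊞⊞
???∙∘⊛∙∘∘⊞⊞⊞⊞
???∘∘⊞∘∘∘⊞⊞⊞⊞
???∘⊛⊞∘∙∘⊞⊞⊞⊞
????∙⊛∘⊛≋⊞⊞⊞⊞
????∘∙∘∙⊞⊞⊞⊞⊞
????∘∙∘⊛⊛⊞⊞⊞⊞

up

?????????⊞⊞⊞⊞
?????????⊞⊞⊞⊞
?????????⊞⊞⊞⊞
?????????⊞⊞⊞⊞
???∙∘⊞∘∙≋⊞⊞⊞⊞
???∘∙⊛⊛⊛∘⊞⊞⊞⊞
???∘⊛⊛⊚⊛⊞⊞⊞⊞⊞
???≋∘⊛⊛⊛⊛⊞⊞⊞⊞
???∙∘⊛∙∘∘⊞⊞⊞⊞
???∘∘⊞∘∘∘⊞⊞⊞⊞
???∘⊛⊞∘∙∘⊞⊞⊞⊞
????∙⊛∘⊛≋⊞⊞⊞⊞
????∘∙∘∙⊞⊞⊞⊞⊞

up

?????????⊞⊞⊞⊞
?????????⊞⊞⊞⊞
?????????⊞⊞⊞⊞
?????????⊞⊞⊞⊞
????⊞∙∘≋∘⊞⊞⊞⊞
???∙∘⊞∘∙≋⊞⊞⊞⊞
???∘∙⊛⊚⊛∘⊞⊞⊞⊞
???∘⊛⊛⊛⊛⊞⊞⊞⊞⊞
???≋∘⊛⊛⊛⊛⊞⊞⊞⊞
???∙∘⊛∙∘∘⊞⊞⊞⊞
???∘∘⊞∘∘∘⊞⊞⊞⊞
???∘⊛⊞∘∙∘⊞⊞⊞⊞
????∙⊛∘⊛≋⊞⊞⊞⊞

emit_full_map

?⊞∙∘≋∘
∙∘⊞∘∙≋
∘∙⊛⊚⊛∘
∘⊛⊛⊛⊛⊞
≋∘⊛⊛⊛⊛
∙∘⊛∙∘∘
∘∘⊞∘∘∘
∘⊛⊞∘∙∘
?∙⊛∘⊛≋
?∘∙∘∙⊞
?∘∙∘⊛⊛

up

?????????⊞⊞⊞⊞
?????????⊞⊞⊞⊞
?????????⊞⊞⊞⊞
?????????⊞⊞⊞⊞
????⊛∘∘⊞∙⊞⊞⊞⊞
????⊞∙∘≋∘⊞⊞⊞⊞
???∙∘⊞⊚∙≋⊞⊞⊞⊞
???∘∙⊛⊛⊛∘⊞⊞⊞⊞
???∘⊛⊛⊛⊛⊞⊞⊞⊞⊞
???≋∘⊛⊛⊛⊛⊞⊞⊞⊞
???∙∘⊛∙∘∘⊞⊞⊞⊞
???∘∘⊞∘∘∘⊞⊞⊞⊞
???∘⊛⊞∘∙∘⊞⊞⊞⊞

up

?????????⊞⊞⊞⊞
?????????⊞⊞⊞⊞
?????????⊞⊞⊞⊞
?????????⊞⊞⊞⊞
????∘∘⊞∘⊞⊞⊞⊞⊞
????⊛∘∘⊞∙⊞⊞⊞⊞
????⊞∙⊚≋∘⊞⊞⊞⊞
???∙∘⊞∘∙≋⊞⊞⊞⊞
???∘∙⊛⊛⊛∘⊞⊞⊞⊞
???∘⊛⊛⊛⊛⊞⊞⊞⊞⊞
???≋∘⊛⊛⊛⊛⊞⊞⊞⊞
???∙∘⊛∙∘∘⊞⊞⊞⊞
???∘∘⊞∘∘∘⊞⊞⊞⊞

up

?????????⊞⊞⊞⊞
?????????⊞⊞⊞⊞
?????????⊞⊞⊞⊞
?????????⊞⊞⊞⊞
????∘∘∘∙∙⊞⊞⊞⊞
????∘∘⊞∘⊞⊞⊞⊞⊞
????⊛∘⊚⊞∙⊞⊞⊞⊞
????⊞∙∘≋∘⊞⊞⊞⊞
???∙∘⊞∘∙≋⊞⊞⊞⊞
???∘∙⊛⊛⊛∘⊞⊞⊞⊞
???∘⊛⊛⊛⊛⊞⊞⊞⊞⊞
???≋∘⊛⊛⊛⊛⊞⊞⊞⊞
???∙∘⊛∙∘∘⊞⊞⊞⊞

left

??????????⊞⊞⊞
??????????⊞⊞⊞
??????????⊞⊞⊞
??????????⊞⊞⊞
????∙∘∘∘∙∙⊞⊞⊞
????∘∘∘⊞∘⊞⊞⊞⊞
????∙⊛⊚∘⊞∙⊞⊞⊞
????⊞⊞∙∘≋∘⊞⊞⊞
????∙∘⊞∘∙≋⊞⊞⊞
????∘∙⊛⊛⊛∘⊞⊞⊞
????∘⊛⊛⊛⊛⊞⊞⊞⊞
????≋∘⊛⊛⊛⊛⊞⊞⊞
????∙∘⊛∙∘∘⊞⊞⊞

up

??????????⊞⊞⊞
??????????⊞⊞⊞
??????????⊞⊞⊞
??????????⊞⊞⊞
????∘≋⊞∙∘?⊞⊞⊞
????∙∘∘∘∙∙⊞⊞⊞
????∘∘⊚⊞∘⊞⊞⊞⊞
????∙⊛∘∘⊞∙⊞⊞⊞
????⊞⊞∙∘≋∘⊞⊞⊞
????∙∘⊞∘∙≋⊞⊞⊞
????∘∙⊛⊛⊛∘⊞⊞⊞
????∘⊛⊛⊛⊛⊞⊞⊞⊞
????≋∘⊛⊛⊛⊛⊞⊞⊞

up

??????????⊞⊞⊞
??????????⊞⊞⊞
??????????⊞⊞⊞
??????????⊞⊞⊞
????∙∙∘∘≋?⊞⊞⊞
????∘≋⊞∙∘?⊞⊞⊞
????∙∘⊚∘∙∙⊞⊞⊞
????∘∘∘⊞∘⊞⊞⊞⊞
????∙⊛∘∘⊞∙⊞⊞⊞
????⊞⊞∙∘≋∘⊞⊞⊞
????∙∘⊞∘∙≋⊞⊞⊞
????∘∙⊛⊛⊛∘⊞⊞⊞
????∘⊛⊛⊛⊛⊞⊞⊞⊞

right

?????????⊞⊞⊞⊞
?????????⊞⊞⊞⊞
?????????⊞⊞⊞⊞
?????????⊞⊞⊞⊞
???∙∙∘∘≋∘⊞⊞⊞⊞
???∘≋⊞∙∘⊞⊞⊞⊞⊞
???∙∘∘⊚∙∙⊞⊞⊞⊞
???∘∘∘⊞∘⊞⊞⊞⊞⊞
???∙⊛∘∘⊞∙⊞⊞⊞⊞
???⊞⊞∙∘≋∘⊞⊞⊞⊞
???∙∘⊞∘∙≋⊞⊞⊞⊞
???∘∙⊛⊛⊛∘⊞⊞⊞⊞
???∘⊛⊛⊛⊛⊞⊞⊞⊞⊞

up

?????????⊞⊞⊞⊞
?????????⊞⊞⊞⊞
?????????⊞⊞⊞⊞
?????????⊞⊞⊞⊞
????∙∙⊞∘∙⊞⊞⊞⊞
???∙∙∘∘≋∘⊞⊞⊞⊞
???∘≋⊞⊚∘⊞⊞⊞⊞⊞
???∙∘∘∘∙∙⊞⊞⊞⊞
???∘∘∘⊞∘⊞⊞⊞⊞⊞
???∙⊛∘∘⊞∙⊞⊞⊞⊞
???⊞⊞∙∘≋∘⊞⊞⊞⊞
???∙∘⊞∘∙≋⊞⊞⊞⊞
???∘∙⊛⊛⊛∘⊞⊞⊞⊞

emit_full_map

?∙∙⊞∘∙
∙∙∘∘≋∘
∘≋⊞⊚∘⊞
∙∘∘∘∙∙
∘∘∘⊞∘⊞
∙⊛∘∘⊞∙
⊞⊞∙∘≋∘
∙∘⊞∘∙≋
∘∙⊛⊛⊛∘
∘⊛⊛⊛⊛⊞
≋∘⊛⊛⊛⊛
∙∘⊛∙∘∘
∘∘⊞∘∘∘
∘⊛⊞∘∙∘
?∙⊛∘⊛≋
?∘∙∘∙⊞
?∘∙∘⊛⊛
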